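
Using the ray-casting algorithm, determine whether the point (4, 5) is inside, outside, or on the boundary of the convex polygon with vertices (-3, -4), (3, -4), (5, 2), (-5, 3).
The point (4, 5) lies strictly outside the polygon

Cast a horizontal ray to the right from the query point and count how many polygon edges it crosses (each edge strictly once or zero times, handled with the usual half-open convention). 
Parity of crossings → even ⇒ outside.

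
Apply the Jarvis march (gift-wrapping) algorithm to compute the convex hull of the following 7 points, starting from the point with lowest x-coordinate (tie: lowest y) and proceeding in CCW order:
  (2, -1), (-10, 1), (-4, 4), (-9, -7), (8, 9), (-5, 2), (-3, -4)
Hull (CCW) = [(-10, 1), (-9, -7), (-3, -4), (2, -1), (8, 9), (-4, 4)]

Jarvis march: at each step, from the current hull vertex p, select the next vertex q as the point such that every other point lies strictly to the left of (or on) the directed line p → q. (Equivalently: for every other point r, the cross product (q − p) × (r − p) ≥ 0.)
Starting point (lowest x, tie lowest y): (-10, 1). Wrap until returning to start. Resulting hull: (-10, 1), (-9, -7), (-3, -4), (2, -1), (8, 9), (-4, 4).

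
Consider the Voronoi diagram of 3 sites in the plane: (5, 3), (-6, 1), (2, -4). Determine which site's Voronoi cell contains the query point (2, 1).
Nearest site = (5, 3)

The Voronoi cell of site s contains exactly those query points closer to s than to any other site. Compute squared distances from q = (2, 1) to each site:
  (5 − 2)² + (3 − 1)² = 13
  (2 − 2)² + (-4 − 1)² = 25
  (-6 − 2)² + (1 − 1)² = 64
Minimum is attained by (5, 3), so q lies in its Voronoi cell.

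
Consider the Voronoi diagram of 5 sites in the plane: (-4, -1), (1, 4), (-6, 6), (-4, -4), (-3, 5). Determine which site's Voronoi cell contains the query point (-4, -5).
Nearest site = (-4, -4)

The Voronoi cell of site s contains exactly those query points closer to s than to any other site. Compute squared distances from q = (-4, -5) to each site:
  (-4 − -4)² + (-4 − -5)² = 1
  (-4 − -4)² + (-1 − -5)² = 16
  (-3 − -4)² + (5 − -5)² = 101
  (1 − -4)² + (4 − -5)² = 106
  (-6 − -4)² + (6 − -5)² = 125
Minimum is attained by (-4, -4), so q lies in its Voronoi cell.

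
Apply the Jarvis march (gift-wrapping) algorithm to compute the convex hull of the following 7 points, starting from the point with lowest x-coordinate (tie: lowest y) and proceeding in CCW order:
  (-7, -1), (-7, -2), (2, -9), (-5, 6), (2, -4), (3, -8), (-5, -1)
Hull (CCW) = [(-7, -2), (2, -9), (3, -8), (2, -4), (-5, 6), (-7, -1)]

Jarvis march: at each step, from the current hull vertex p, select the next vertex q as the point such that every other point lies strictly to the left of (or on) the directed line p → q. (Equivalently: for every other point r, the cross product (q − p) × (r − p) ≥ 0.)
Starting point (lowest x, tie lowest y): (-7, -2). Wrap until returning to start. Resulting hull: (-7, -2), (2, -9), (3, -8), (2, -4), (-5, 6), (-7, -1).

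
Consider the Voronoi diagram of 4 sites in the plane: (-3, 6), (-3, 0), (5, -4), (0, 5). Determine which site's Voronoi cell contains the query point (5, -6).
Nearest site = (5, -4)

The Voronoi cell of site s contains exactly those query points closer to s than to any other site. Compute squared distances from q = (5, -6) to each site:
  (5 − 5)² + (-4 − -6)² = 4
  (-3 − 5)² + (0 − -6)² = 100
  (0 − 5)² + (5 − -6)² = 146
  (-3 − 5)² + (6 − -6)² = 208
Minimum is attained by (5, -4), so q lies in its Voronoi cell.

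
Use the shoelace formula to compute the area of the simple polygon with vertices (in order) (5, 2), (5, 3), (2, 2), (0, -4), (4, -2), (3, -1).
Area = 15

Shoelace formula: Area = (1/2) |Σ_i (x_i · y_{i+1} − x_{i+1} · y_i)| (indices mod n). Compute each cross term:
  (5)(3) − (5)(2) = 5
  (5)(2) − (2)(3) = 4
  (2)(-4) − (0)(2) = -8
  (0)(-2) − (4)(-4) = 16
  (4)(-1) − (3)(-2) = 2
  (3)(2) − (5)(-1) = 11
Sum = 30, so (signed) Area = 30/2 = 15, |Area| = 15.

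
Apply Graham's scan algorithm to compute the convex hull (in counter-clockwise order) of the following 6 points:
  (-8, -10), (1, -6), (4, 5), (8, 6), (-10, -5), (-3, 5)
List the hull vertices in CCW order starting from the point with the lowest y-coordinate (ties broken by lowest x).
Hull (CCW) = [(-8, -10), (1, -6), (8, 6), (-3, 5), (-10, -5)]

Graham scan procedure:
  1. Find the pivot p₀ = point with lowest y (tie → lowest x): (-8, -10).
  2. Sort the remaining points by polar angle around p₀.
  3. Walk through sorted points, maintaining a stack; pop the top while the last three entries make a non-left turn (cross product ≤ 0).
  4. Final stack is the convex hull in CCW order: (-8, -10), (1, -6), (8, 6), (-3, 5), (-10, -5).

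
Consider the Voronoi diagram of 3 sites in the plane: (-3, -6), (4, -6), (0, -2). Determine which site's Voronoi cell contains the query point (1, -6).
Nearest site = (4, -6)

The Voronoi cell of site s contains exactly those query points closer to s than to any other site. Compute squared distances from q = (1, -6) to each site:
  (4 − 1)² + (-6 − -6)² = 9
  (-3 − 1)² + (-6 − -6)² = 16
  (0 − 1)² + (-2 − -6)² = 17
Minimum is attained by (4, -6), so q lies in its Voronoi cell.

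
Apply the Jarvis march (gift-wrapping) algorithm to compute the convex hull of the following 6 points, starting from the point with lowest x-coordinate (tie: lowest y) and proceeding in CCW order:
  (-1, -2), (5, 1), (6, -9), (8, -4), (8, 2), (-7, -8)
Hull (CCW) = [(-7, -8), (6, -9), (8, -4), (8, 2), (5, 1), (-1, -2)]

Jarvis march: at each step, from the current hull vertex p, select the next vertex q as the point such that every other point lies strictly to the left of (or on) the directed line p → q. (Equivalently: for every other point r, the cross product (q − p) × (r − p) ≥ 0.)
Starting point (lowest x, tie lowest y): (-7, -8). Wrap until returning to start. Resulting hull: (-7, -8), (6, -9), (8, -4), (8, 2), (5, 1), (-1, -2).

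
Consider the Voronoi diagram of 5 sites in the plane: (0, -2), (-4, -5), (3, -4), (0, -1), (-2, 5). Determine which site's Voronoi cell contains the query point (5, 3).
Nearest site = (0, -1)

The Voronoi cell of site s contains exactly those query points closer to s than to any other site. Compute squared distances from q = (5, 3) to each site:
  (0 − 5)² + (-1 − 3)² = 41
  (0 − 5)² + (-2 − 3)² = 50
  (-2 − 5)² + (5 − 3)² = 53
  (3 − 5)² + (-4 − 3)² = 53
  (-4 − 5)² + (-5 − 3)² = 145
Minimum is attained by (0, -1), so q lies in its Voronoi cell.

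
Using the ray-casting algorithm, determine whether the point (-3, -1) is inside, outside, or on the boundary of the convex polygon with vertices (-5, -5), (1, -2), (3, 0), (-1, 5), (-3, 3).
The point (-3, -1) lies strictly inside the polygon

Cast a horizontal ray to the right from the query point and count how many polygon edges it crosses (each edge strictly once or zero times, handled with the usual half-open convention). 
Parity of crossings → odd ⇒ inside.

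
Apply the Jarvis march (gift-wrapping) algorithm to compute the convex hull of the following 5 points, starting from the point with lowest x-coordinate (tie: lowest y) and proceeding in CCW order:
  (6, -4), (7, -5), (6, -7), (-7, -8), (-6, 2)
Hull (CCW) = [(-7, -8), (6, -7), (7, -5), (6, -4), (-6, 2)]

Jarvis march: at each step, from the current hull vertex p, select the next vertex q as the point such that every other point lies strictly to the left of (or on) the directed line p → q. (Equivalently: for every other point r, the cross product (q − p) × (r − p) ≥ 0.)
Starting point (lowest x, tie lowest y): (-7, -8). Wrap until returning to start. Resulting hull: (-7, -8), (6, -7), (7, -5), (6, -4), (-6, 2).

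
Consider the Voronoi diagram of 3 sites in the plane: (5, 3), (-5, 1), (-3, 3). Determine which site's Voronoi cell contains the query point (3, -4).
Nearest site = (5, 3)

The Voronoi cell of site s contains exactly those query points closer to s than to any other site. Compute squared distances from q = (3, -4) to each site:
  (5 − 3)² + (3 − -4)² = 53
  (-3 − 3)² + (3 − -4)² = 85
  (-5 − 3)² + (1 − -4)² = 89
Minimum is attained by (5, 3), so q lies in its Voronoi cell.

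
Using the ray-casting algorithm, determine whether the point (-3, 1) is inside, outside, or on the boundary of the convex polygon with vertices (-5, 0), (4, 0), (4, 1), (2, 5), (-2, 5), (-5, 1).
The point (-3, 1) lies strictly inside the polygon

Cast a horizontal ray to the right from the query point and count how many polygon edges it crosses (each edge strictly once or zero times, handled with the usual half-open convention). 
Parity of crossings → odd ⇒ inside.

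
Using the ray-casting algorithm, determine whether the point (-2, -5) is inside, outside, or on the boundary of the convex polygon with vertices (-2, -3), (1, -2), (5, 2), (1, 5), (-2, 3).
The point (-2, -5) lies strictly outside the polygon

Cast a horizontal ray to the right from the query point and count how many polygon edges it crosses (each edge strictly once or zero times, handled with the usual half-open convention). 
Parity of crossings → even ⇒ outside.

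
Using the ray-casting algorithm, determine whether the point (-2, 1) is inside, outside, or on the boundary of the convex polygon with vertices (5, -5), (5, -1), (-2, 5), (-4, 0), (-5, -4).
The point (-2, 1) lies strictly inside the polygon

Cast a horizontal ray to the right from the query point and count how many polygon edges it crosses (each edge strictly once or zero times, handled with the usual half-open convention). 
Parity of crossings → odd ⇒ inside.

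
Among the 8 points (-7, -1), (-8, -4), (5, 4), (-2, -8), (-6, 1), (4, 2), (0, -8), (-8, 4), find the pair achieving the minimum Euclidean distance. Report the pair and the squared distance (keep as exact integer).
Pair = ((-2, -8), (0, -8)); squared distance = 4

Compute all C(8, 2) = 28 pairwise squared distances (x_i − x_j)² + (y_i − y_j)². The minimum is 4, attained by the pair ((-2, -8), (0, -8)).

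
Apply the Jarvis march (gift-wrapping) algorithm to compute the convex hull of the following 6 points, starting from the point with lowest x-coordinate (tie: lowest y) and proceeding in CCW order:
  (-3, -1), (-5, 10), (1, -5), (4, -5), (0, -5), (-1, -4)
Hull (CCW) = [(-5, 10), (-3, -1), (-1, -4), (0, -5), (4, -5)]

Jarvis march: at each step, from the current hull vertex p, select the next vertex q as the point such that every other point lies strictly to the left of (or on) the directed line p → q. (Equivalently: for every other point r, the cross product (q − p) × (r − p) ≥ 0.)
Starting point (lowest x, tie lowest y): (-5, 10). Wrap until returning to start. Resulting hull: (-5, 10), (-3, -1), (-1, -4), (0, -5), (4, -5).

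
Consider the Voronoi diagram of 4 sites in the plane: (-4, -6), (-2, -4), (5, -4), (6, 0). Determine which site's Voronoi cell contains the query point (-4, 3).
Nearest site = (-2, -4)

The Voronoi cell of site s contains exactly those query points closer to s than to any other site. Compute squared distances from q = (-4, 3) to each site:
  (-2 − -4)² + (-4 − 3)² = 53
  (-4 − -4)² + (-6 − 3)² = 81
  (6 − -4)² + (0 − 3)² = 109
  (5 − -4)² + (-4 − 3)² = 130
Minimum is attained by (-2, -4), so q lies in its Voronoi cell.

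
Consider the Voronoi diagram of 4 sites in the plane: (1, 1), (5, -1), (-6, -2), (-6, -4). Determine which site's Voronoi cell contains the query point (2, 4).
Nearest site = (1, 1)

The Voronoi cell of site s contains exactly those query points closer to s than to any other site. Compute squared distances from q = (2, 4) to each site:
  (1 − 2)² + (1 − 4)² = 10
  (5 − 2)² + (-1 − 4)² = 34
  (-6 − 2)² + (-2 − 4)² = 100
  (-6 − 2)² + (-4 − 4)² = 128
Minimum is attained by (1, 1), so q lies in its Voronoi cell.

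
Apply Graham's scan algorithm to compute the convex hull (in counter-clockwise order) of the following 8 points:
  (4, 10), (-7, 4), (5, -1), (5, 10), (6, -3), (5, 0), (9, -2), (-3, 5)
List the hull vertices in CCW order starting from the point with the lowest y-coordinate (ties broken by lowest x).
Hull (CCW) = [(6, -3), (9, -2), (5, 10), (4, 10), (-7, 4)]

Graham scan procedure:
  1. Find the pivot p₀ = point with lowest y (tie → lowest x): (6, -3).
  2. Sort the remaining points by polar angle around p₀.
  3. Walk through sorted points, maintaining a stack; pop the top while the last three entries make a non-left turn (cross product ≤ 0).
  4. Final stack is the convex hull in CCW order: (6, -3), (9, -2), (5, 10), (4, 10), (-7, 4).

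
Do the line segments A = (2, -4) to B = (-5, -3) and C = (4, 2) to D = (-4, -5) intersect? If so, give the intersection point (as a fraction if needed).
Yes; intersection at (-124/57, -194/57) (t = 34/57 on AB, s = 44/57 on CD)

Parametrize AB as A + t(B − A) = (2 + -7 t, -4 + 1 t) and CD as C + s(D − C) = (4 + -8 s, 2 + -7 s). Solve the linear system for (t, s). Determinant = -57 ≠ 0, so a unique intersection of the containing lines exists. Solution: t = 34/57, s = 44/57 — both in [0, 1], so the segments cross. Intersection point: (-124/57, -194/57).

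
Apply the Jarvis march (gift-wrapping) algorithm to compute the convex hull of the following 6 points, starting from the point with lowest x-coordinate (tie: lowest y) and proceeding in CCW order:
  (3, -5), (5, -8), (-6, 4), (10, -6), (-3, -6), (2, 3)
Hull (CCW) = [(-6, 4), (-3, -6), (5, -8), (10, -6), (2, 3)]

Jarvis march: at each step, from the current hull vertex p, select the next vertex q as the point such that every other point lies strictly to the left of (or on) the directed line p → q. (Equivalently: for every other point r, the cross product (q − p) × (r − p) ≥ 0.)
Starting point (lowest x, tie lowest y): (-6, 4). Wrap until returning to start. Resulting hull: (-6, 4), (-3, -6), (5, -8), (10, -6), (2, 3).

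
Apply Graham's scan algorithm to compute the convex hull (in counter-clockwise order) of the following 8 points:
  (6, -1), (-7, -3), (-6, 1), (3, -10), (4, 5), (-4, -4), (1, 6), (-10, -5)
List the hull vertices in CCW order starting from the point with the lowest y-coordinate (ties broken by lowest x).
Hull (CCW) = [(3, -10), (6, -1), (4, 5), (1, 6), (-6, 1), (-10, -5)]

Graham scan procedure:
  1. Find the pivot p₀ = point with lowest y (tie → lowest x): (3, -10).
  2. Sort the remaining points by polar angle around p₀.
  3. Walk through sorted points, maintaining a stack; pop the top while the last three entries make a non-left turn (cross product ≤ 0).
  4. Final stack is the convex hull in CCW order: (3, -10), (6, -1), (4, 5), (1, 6), (-6, 1), (-10, -5).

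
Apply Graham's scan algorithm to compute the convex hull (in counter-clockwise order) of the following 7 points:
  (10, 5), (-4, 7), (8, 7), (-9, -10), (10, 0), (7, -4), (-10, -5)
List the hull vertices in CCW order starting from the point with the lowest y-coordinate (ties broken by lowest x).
Hull (CCW) = [(-9, -10), (7, -4), (10, 0), (10, 5), (8, 7), (-4, 7), (-10, -5)]

Graham scan procedure:
  1. Find the pivot p₀ = point with lowest y (tie → lowest x): (-9, -10).
  2. Sort the remaining points by polar angle around p₀.
  3. Walk through sorted points, maintaining a stack; pop the top while the last three entries make a non-left turn (cross product ≤ 0).
  4. Final stack is the convex hull in CCW order: (-9, -10), (7, -4), (10, 0), (10, 5), (8, 7), (-4, 7), (-10, -5).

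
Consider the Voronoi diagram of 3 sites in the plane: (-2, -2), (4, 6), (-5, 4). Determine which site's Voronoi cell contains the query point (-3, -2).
Nearest site = (-2, -2)

The Voronoi cell of site s contains exactly those query points closer to s than to any other site. Compute squared distances from q = (-3, -2) to each site:
  (-2 − -3)² + (-2 − -2)² = 1
  (-5 − -3)² + (4 − -2)² = 40
  (4 − -3)² + (6 − -2)² = 113
Minimum is attained by (-2, -2), so q lies in its Voronoi cell.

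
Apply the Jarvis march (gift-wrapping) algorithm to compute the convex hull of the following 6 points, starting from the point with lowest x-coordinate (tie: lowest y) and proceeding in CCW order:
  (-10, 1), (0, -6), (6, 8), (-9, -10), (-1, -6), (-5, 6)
Hull (CCW) = [(-10, 1), (-9, -10), (0, -6), (6, 8), (-5, 6)]

Jarvis march: at each step, from the current hull vertex p, select the next vertex q as the point such that every other point lies strictly to the left of (or on) the directed line p → q. (Equivalently: for every other point r, the cross product (q − p) × (r − p) ≥ 0.)
Starting point (lowest x, tie lowest y): (-10, 1). Wrap until returning to start. Resulting hull: (-10, 1), (-9, -10), (0, -6), (6, 8), (-5, 6).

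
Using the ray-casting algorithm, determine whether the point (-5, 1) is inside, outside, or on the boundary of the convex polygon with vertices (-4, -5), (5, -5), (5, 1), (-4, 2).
The point (-5, 1) lies strictly outside the polygon

Cast a horizontal ray to the right from the query point and count how many polygon edges it crosses (each edge strictly once or zero times, handled with the usual half-open convention). 
Parity of crossings → even ⇒ outside.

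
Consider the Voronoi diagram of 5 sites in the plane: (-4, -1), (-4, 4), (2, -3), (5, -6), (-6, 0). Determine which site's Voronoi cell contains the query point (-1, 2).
Nearest site = (-4, 4)

The Voronoi cell of site s contains exactly those query points closer to s than to any other site. Compute squared distances from q = (-1, 2) to each site:
  (-4 − -1)² + (4 − 2)² = 13
  (-4 − -1)² + (-1 − 2)² = 18
  (-6 − -1)² + (0 − 2)² = 29
  (2 − -1)² + (-3 − 2)² = 34
  (5 − -1)² + (-6 − 2)² = 100
Minimum is attained by (-4, 4), so q lies in its Voronoi cell.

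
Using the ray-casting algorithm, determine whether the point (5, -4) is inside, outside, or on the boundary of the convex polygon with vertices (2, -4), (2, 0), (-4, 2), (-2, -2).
The point (5, -4) lies strictly outside the polygon

Cast a horizontal ray to the right from the query point and count how many polygon edges it crosses (each edge strictly once or zero times, handled with the usual half-open convention). 
Parity of crossings → even ⇒ outside.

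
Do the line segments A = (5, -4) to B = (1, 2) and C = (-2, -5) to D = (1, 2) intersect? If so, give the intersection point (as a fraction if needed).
Yes; intersection at (1, 2) (t = 1 on AB, s = 1 on CD)

Parametrize AB as A + t(B − A) = (5 + -4 t, -4 + 6 t) and CD as C + s(D − C) = (-2 + 3 s, -5 + 7 s). Solve the linear system for (t, s). Determinant = 46 ≠ 0, so a unique intersection of the containing lines exists. Solution: t = 1, s = 1 — both in [0, 1], so the segments cross. Intersection point: (1, 2).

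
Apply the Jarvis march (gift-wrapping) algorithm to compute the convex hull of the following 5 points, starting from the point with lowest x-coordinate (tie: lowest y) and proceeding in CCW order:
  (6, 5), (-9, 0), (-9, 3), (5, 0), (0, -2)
Hull (CCW) = [(-9, 0), (0, -2), (5, 0), (6, 5), (-9, 3)]

Jarvis march: at each step, from the current hull vertex p, select the next vertex q as the point such that every other point lies strictly to the left of (or on) the directed line p → q. (Equivalently: for every other point r, the cross product (q − p) × (r − p) ≥ 0.)
Starting point (lowest x, tie lowest y): (-9, 0). Wrap until returning to start. Resulting hull: (-9, 0), (0, -2), (5, 0), (6, 5), (-9, 3).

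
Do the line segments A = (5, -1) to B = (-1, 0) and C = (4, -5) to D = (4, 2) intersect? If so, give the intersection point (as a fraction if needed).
Yes; intersection at (4, -5/6) (t = 1/6 on AB, s = 25/42 on CD)

Parametrize AB as A + t(B − A) = (5 + -6 t, -1 + 1 t) and CD as C + s(D − C) = (4 + 0 s, -5 + 7 s). Solve the linear system for (t, s). Determinant = 42 ≠ 0, so a unique intersection of the containing lines exists. Solution: t = 1/6, s = 25/42 — both in [0, 1], so the segments cross. Intersection point: (4, -5/6).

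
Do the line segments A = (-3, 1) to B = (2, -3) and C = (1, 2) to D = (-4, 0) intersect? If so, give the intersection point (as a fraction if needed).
Yes; intersection at (-5/2, 3/5) (t = 1/10 on AB, s = 7/10 on CD)

Parametrize AB as A + t(B − A) = (-3 + 5 t, 1 + -4 t) and CD as C + s(D − C) = (1 + -5 s, 2 + -2 s). Solve the linear system for (t, s). Determinant = 30 ≠ 0, so a unique intersection of the containing lines exists. Solution: t = 1/10, s = 7/10 — both in [0, 1], so the segments cross. Intersection point: (-5/2, 3/5).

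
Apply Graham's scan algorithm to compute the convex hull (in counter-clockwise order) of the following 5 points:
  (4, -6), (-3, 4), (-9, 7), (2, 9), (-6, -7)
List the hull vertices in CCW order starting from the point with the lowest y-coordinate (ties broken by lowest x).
Hull (CCW) = [(-6, -7), (4, -6), (2, 9), (-9, 7)]

Graham scan procedure:
  1. Find the pivot p₀ = point with lowest y (tie → lowest x): (-6, -7).
  2. Sort the remaining points by polar angle around p₀.
  3. Walk through sorted points, maintaining a stack; pop the top while the last three entries make a non-left turn (cross product ≤ 0).
  4. Final stack is the convex hull in CCW order: (-6, -7), (4, -6), (2, 9), (-9, 7).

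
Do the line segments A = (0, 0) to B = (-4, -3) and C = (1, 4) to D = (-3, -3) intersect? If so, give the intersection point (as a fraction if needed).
Yes; intersection at (-9/4, -27/16) (t = 9/16 on AB, s = 13/16 on CD)

Parametrize AB as A + t(B − A) = (0 + -4 t, 0 + -3 t) and CD as C + s(D − C) = (1 + -4 s, 4 + -7 s). Solve the linear system for (t, s). Determinant = -16 ≠ 0, so a unique intersection of the containing lines exists. Solution: t = 9/16, s = 13/16 — both in [0, 1], so the segments cross. Intersection point: (-9/4, -27/16).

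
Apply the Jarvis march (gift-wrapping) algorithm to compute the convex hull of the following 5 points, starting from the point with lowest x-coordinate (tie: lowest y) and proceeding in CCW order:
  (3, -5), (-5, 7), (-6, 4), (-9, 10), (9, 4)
Hull (CCW) = [(-9, 10), (-6, 4), (3, -5), (9, 4)]

Jarvis march: at each step, from the current hull vertex p, select the next vertex q as the point such that every other point lies strictly to the left of (or on) the directed line p → q. (Equivalently: for every other point r, the cross product (q − p) × (r − p) ≥ 0.)
Starting point (lowest x, tie lowest y): (-9, 10). Wrap until returning to start. Resulting hull: (-9, 10), (-6, 4), (3, -5), (9, 4).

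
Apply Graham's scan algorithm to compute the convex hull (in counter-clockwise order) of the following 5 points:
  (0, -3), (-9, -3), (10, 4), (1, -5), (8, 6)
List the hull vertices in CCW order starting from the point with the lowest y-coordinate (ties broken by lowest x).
Hull (CCW) = [(1, -5), (10, 4), (8, 6), (-9, -3)]

Graham scan procedure:
  1. Find the pivot p₀ = point with lowest y (tie → lowest x): (1, -5).
  2. Sort the remaining points by polar angle around p₀.
  3. Walk through sorted points, maintaining a stack; pop the top while the last three entries make a non-left turn (cross product ≤ 0).
  4. Final stack is the convex hull in CCW order: (1, -5), (10, 4), (8, 6), (-9, -3).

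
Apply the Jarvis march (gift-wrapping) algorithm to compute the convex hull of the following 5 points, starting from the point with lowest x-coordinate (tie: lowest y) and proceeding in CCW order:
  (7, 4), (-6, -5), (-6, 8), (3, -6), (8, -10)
Hull (CCW) = [(-6, -5), (8, -10), (7, 4), (-6, 8)]

Jarvis march: at each step, from the current hull vertex p, select the next vertex q as the point such that every other point lies strictly to the left of (or on) the directed line p → q. (Equivalently: for every other point r, the cross product (q − p) × (r − p) ≥ 0.)
Starting point (lowest x, tie lowest y): (-6, -5). Wrap until returning to start. Resulting hull: (-6, -5), (8, -10), (7, 4), (-6, 8).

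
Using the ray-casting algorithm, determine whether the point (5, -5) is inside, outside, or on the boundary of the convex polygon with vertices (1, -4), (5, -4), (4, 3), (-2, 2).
The point (5, -5) lies strictly outside the polygon

Cast a horizontal ray to the right from the query point and count how many polygon edges it crosses (each edge strictly once or zero times, handled with the usual half-open convention). 
Parity of crossings → even ⇒ outside.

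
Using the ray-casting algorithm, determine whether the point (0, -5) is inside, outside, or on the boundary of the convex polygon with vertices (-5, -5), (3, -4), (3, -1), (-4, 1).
The point (0, -5) lies strictly outside the polygon

Cast a horizontal ray to the right from the query point and count how many polygon edges it crosses (each edge strictly once or zero times, handled with the usual half-open convention). 
Parity of crossings → even ⇒ outside.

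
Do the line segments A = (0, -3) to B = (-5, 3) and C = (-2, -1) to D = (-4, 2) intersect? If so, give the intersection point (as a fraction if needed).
Yes; intersection at (-10/3, 1) (t = 2/3 on AB, s = 2/3 on CD)

Parametrize AB as A + t(B − A) = (0 + -5 t, -3 + 6 t) and CD as C + s(D − C) = (-2 + -2 s, -1 + 3 s). Solve the linear system for (t, s). Determinant = 3 ≠ 0, so a unique intersection of the containing lines exists. Solution: t = 2/3, s = 2/3 — both in [0, 1], so the segments cross. Intersection point: (-10/3, 1).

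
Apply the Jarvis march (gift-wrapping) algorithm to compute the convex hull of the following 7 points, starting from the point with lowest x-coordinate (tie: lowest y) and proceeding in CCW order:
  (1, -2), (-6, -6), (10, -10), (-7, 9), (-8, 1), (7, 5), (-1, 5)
Hull (CCW) = [(-8, 1), (-6, -6), (10, -10), (7, 5), (-7, 9)]

Jarvis march: at each step, from the current hull vertex p, select the next vertex q as the point such that every other point lies strictly to the left of (or on) the directed line p → q. (Equivalently: for every other point r, the cross product (q − p) × (r − p) ≥ 0.)
Starting point (lowest x, tie lowest y): (-8, 1). Wrap until returning to start. Resulting hull: (-8, 1), (-6, -6), (10, -10), (7, 5), (-7, 9).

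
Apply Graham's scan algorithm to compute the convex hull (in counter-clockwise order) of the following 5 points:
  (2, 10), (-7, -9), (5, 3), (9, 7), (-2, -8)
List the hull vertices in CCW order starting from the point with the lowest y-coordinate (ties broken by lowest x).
Hull (CCW) = [(-7, -9), (-2, -8), (9, 7), (2, 10)]

Graham scan procedure:
  1. Find the pivot p₀ = point with lowest y (tie → lowest x): (-7, -9).
  2. Sort the remaining points by polar angle around p₀.
  3. Walk through sorted points, maintaining a stack; pop the top while the last three entries make a non-left turn (cross product ≤ 0).
  4. Final stack is the convex hull in CCW order: (-7, -9), (-2, -8), (9, 7), (2, 10).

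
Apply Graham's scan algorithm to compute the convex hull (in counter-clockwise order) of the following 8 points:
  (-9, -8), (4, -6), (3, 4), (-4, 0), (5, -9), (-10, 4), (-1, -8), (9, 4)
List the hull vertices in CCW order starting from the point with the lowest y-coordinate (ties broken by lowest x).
Hull (CCW) = [(5, -9), (9, 4), (-10, 4), (-9, -8)]

Graham scan procedure:
  1. Find the pivot p₀ = point with lowest y (tie → lowest x): (5, -9).
  2. Sort the remaining points by polar angle around p₀.
  3. Walk through sorted points, maintaining a stack; pop the top while the last three entries make a non-left turn (cross product ≤ 0).
  4. Final stack is the convex hull in CCW order: (5, -9), (9, 4), (-10, 4), (-9, -8).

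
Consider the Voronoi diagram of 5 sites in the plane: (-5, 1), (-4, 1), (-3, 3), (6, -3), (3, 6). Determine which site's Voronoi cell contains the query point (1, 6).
Nearest site = (3, 6)

The Voronoi cell of site s contains exactly those query points closer to s than to any other site. Compute squared distances from q = (1, 6) to each site:
  (3 − 1)² + (6 − 6)² = 4
  (-3 − 1)² + (3 − 6)² = 25
  (-4 − 1)² + (1 − 6)² = 50
  (-5 − 1)² + (1 − 6)² = 61
  (6 − 1)² + (-3 − 6)² = 106
Minimum is attained by (3, 6), so q lies in its Voronoi cell.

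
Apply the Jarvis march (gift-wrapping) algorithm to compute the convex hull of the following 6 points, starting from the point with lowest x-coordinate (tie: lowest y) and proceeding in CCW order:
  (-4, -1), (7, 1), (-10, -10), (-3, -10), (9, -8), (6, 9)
Hull (CCW) = [(-10, -10), (-3, -10), (9, -8), (6, 9), (-4, -1)]

Jarvis march: at each step, from the current hull vertex p, select the next vertex q as the point such that every other point lies strictly to the left of (or on) the directed line p → q. (Equivalently: for every other point r, the cross product (q − p) × (r − p) ≥ 0.)
Starting point (lowest x, tie lowest y): (-10, -10). Wrap until returning to start. Resulting hull: (-10, -10), (-3, -10), (9, -8), (6, 9), (-4, -1).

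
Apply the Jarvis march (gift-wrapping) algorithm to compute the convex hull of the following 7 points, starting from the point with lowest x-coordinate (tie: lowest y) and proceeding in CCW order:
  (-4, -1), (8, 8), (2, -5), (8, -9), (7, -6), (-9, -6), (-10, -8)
Hull (CCW) = [(-10, -8), (8, -9), (8, 8), (-4, -1), (-9, -6)]

Jarvis march: at each step, from the current hull vertex p, select the next vertex q as the point such that every other point lies strictly to the left of (or on) the directed line p → q. (Equivalently: for every other point r, the cross product (q − p) × (r − p) ≥ 0.)
Starting point (lowest x, tie lowest y): (-10, -8). Wrap until returning to start. Resulting hull: (-10, -8), (8, -9), (8, 8), (-4, -1), (-9, -6).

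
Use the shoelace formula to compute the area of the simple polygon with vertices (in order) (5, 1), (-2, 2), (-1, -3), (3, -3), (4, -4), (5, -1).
Area = 29

Shoelace formula: Area = (1/2) |Σ_i (x_i · y_{i+1} − x_{i+1} · y_i)| (indices mod n). Compute each cross term:
  (5)(2) − (-2)(1) = 12
  (-2)(-3) − (-1)(2) = 8
  (-1)(-3) − (3)(-3) = 12
  (3)(-4) − (4)(-3) = 0
  (4)(-1) − (5)(-4) = 16
  (5)(1) − (5)(-1) = 10
Sum = 58, so (signed) Area = 58/2 = 29, |Area| = 29.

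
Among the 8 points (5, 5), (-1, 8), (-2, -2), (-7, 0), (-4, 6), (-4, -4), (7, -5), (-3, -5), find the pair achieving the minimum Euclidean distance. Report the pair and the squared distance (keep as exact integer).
Pair = ((-4, -4), (-3, -5)); squared distance = 2

Compute all C(8, 2) = 28 pairwise squared distances (x_i − x_j)² + (y_i − y_j)². The minimum is 2, attained by the pair ((-4, -4), (-3, -5)).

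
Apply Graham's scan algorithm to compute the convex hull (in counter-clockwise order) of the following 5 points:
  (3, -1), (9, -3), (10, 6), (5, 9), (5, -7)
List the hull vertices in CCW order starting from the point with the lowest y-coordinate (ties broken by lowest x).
Hull (CCW) = [(5, -7), (9, -3), (10, 6), (5, 9), (3, -1)]

Graham scan procedure:
  1. Find the pivot p₀ = point with lowest y (tie → lowest x): (5, -7).
  2. Sort the remaining points by polar angle around p₀.
  3. Walk through sorted points, maintaining a stack; pop the top while the last three entries make a non-left turn (cross product ≤ 0).
  4. Final stack is the convex hull in CCW order: (5, -7), (9, -3), (10, 6), (5, 9), (3, -1).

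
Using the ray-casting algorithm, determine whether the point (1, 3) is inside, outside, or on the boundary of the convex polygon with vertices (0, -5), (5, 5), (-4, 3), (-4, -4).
The point (1, 3) lies strictly inside the polygon

Cast a horizontal ray to the right from the query point and count how many polygon edges it crosses (each edge strictly once or zero times, handled with the usual half-open convention). 
Parity of crossings → odd ⇒ inside.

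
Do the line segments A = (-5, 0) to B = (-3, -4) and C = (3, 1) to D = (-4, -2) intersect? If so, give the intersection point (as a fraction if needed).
Yes; intersection at (-4, -2) (t = 1/2 on AB, s = 1 on CD)

Parametrize AB as A + t(B − A) = (-5 + 2 t, 0 + -4 t) and CD as C + s(D − C) = (3 + -7 s, 1 + -3 s). Solve the linear system for (t, s). Determinant = 34 ≠ 0, so a unique intersection of the containing lines exists. Solution: t = 1/2, s = 1 — both in [0, 1], so the segments cross. Intersection point: (-4, -2).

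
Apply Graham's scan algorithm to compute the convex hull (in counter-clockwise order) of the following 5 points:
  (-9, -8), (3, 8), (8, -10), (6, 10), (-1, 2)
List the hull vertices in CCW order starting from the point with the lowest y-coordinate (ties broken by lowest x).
Hull (CCW) = [(8, -10), (6, 10), (3, 8), (-9, -8)]

Graham scan procedure:
  1. Find the pivot p₀ = point with lowest y (tie → lowest x): (8, -10).
  2. Sort the remaining points by polar angle around p₀.
  3. Walk through sorted points, maintaining a stack; pop the top while the last three entries make a non-left turn (cross product ≤ 0).
  4. Final stack is the convex hull in CCW order: (8, -10), (6, 10), (3, 8), (-9, -8).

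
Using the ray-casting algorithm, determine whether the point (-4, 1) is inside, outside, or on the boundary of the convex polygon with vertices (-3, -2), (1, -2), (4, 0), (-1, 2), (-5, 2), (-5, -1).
The point (-4, 1) lies strictly inside the polygon

Cast a horizontal ray to the right from the query point and count how many polygon edges it crosses (each edge strictly once or zero times, handled with the usual half-open convention). 
Parity of crossings → odd ⇒ inside.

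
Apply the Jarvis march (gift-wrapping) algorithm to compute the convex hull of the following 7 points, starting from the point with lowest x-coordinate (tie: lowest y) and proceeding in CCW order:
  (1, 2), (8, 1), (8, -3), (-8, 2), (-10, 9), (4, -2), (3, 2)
Hull (CCW) = [(-10, 9), (-8, 2), (4, -2), (8, -3), (8, 1)]

Jarvis march: at each step, from the current hull vertex p, select the next vertex q as the point such that every other point lies strictly to the left of (or on) the directed line p → q. (Equivalently: for every other point r, the cross product (q − p) × (r − p) ≥ 0.)
Starting point (lowest x, tie lowest y): (-10, 9). Wrap until returning to start. Resulting hull: (-10, 9), (-8, 2), (4, -2), (8, -3), (8, 1).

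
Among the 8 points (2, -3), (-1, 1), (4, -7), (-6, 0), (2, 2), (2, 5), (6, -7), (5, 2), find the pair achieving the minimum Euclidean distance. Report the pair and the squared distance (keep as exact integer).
Pair = ((4, -7), (6, -7)); squared distance = 4

Compute all C(8, 2) = 28 pairwise squared distances (x_i − x_j)² + (y_i − y_j)². The minimum is 4, attained by the pair ((4, -7), (6, -7)).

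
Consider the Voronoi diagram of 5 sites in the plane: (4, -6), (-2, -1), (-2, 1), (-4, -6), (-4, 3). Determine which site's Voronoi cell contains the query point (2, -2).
Nearest site = (-2, -1)

The Voronoi cell of site s contains exactly those query points closer to s than to any other site. Compute squared distances from q = (2, -2) to each site:
  (-2 − 2)² + (-1 − -2)² = 17
  (4 − 2)² + (-6 − -2)² = 20
  (-2 − 2)² + (1 − -2)² = 25
  (-4 − 2)² + (-6 − -2)² = 52
  (-4 − 2)² + (3 − -2)² = 61
Minimum is attained by (-2, -1), so q lies in its Voronoi cell.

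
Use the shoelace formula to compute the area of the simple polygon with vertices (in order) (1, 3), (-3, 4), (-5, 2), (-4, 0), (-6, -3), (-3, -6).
Area = 71/2

Shoelace formula: Area = (1/2) |Σ_i (x_i · y_{i+1} − x_{i+1} · y_i)| (indices mod n). Compute each cross term:
  (1)(4) − (-3)(3) = 13
  (-3)(2) − (-5)(4) = 14
  (-5)(0) − (-4)(2) = 8
  (-4)(-3) − (-6)(0) = 12
  (-6)(-6) − (-3)(-3) = 27
  (-3)(3) − (1)(-6) = -3
Sum = 71, so (signed) Area = 71/2 = 71/2, |Area| = 71/2.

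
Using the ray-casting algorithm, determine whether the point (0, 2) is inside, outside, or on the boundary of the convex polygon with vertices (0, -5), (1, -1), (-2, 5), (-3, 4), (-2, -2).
The point (0, 2) lies strictly outside the polygon

Cast a horizontal ray to the right from the query point and count how many polygon edges it crosses (each edge strictly once or zero times, handled with the usual half-open convention). 
Parity of crossings → even ⇒ outside.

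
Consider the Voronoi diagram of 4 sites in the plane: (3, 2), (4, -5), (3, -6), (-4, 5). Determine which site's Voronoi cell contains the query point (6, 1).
Nearest site = (3, 2)

The Voronoi cell of site s contains exactly those query points closer to s than to any other site. Compute squared distances from q = (6, 1) to each site:
  (3 − 6)² + (2 − 1)² = 10
  (4 − 6)² + (-5 − 1)² = 40
  (3 − 6)² + (-6 − 1)² = 58
  (-4 − 6)² + (5 − 1)² = 116
Minimum is attained by (3, 2), so q lies in its Voronoi cell.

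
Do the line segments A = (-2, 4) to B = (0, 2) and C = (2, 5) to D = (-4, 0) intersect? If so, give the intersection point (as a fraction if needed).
Yes; intersection at (-8/11, 30/11) (t = 7/11 on AB, s = 5/11 on CD)

Parametrize AB as A + t(B − A) = (-2 + 2 t, 4 + -2 t) and CD as C + s(D − C) = (2 + -6 s, 5 + -5 s). Solve the linear system for (t, s). Determinant = 22 ≠ 0, so a unique intersection of the containing lines exists. Solution: t = 7/11, s = 5/11 — both in [0, 1], so the segments cross. Intersection point: (-8/11, 30/11).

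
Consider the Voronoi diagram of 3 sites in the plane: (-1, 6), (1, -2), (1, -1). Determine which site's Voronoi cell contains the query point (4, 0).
Nearest site = (1, -1)

The Voronoi cell of site s contains exactly those query points closer to s than to any other site. Compute squared distances from q = (4, 0) to each site:
  (1 − 4)² + (-1 − 0)² = 10
  (1 − 4)² + (-2 − 0)² = 13
  (-1 − 4)² + (6 − 0)² = 61
Minimum is attained by (1, -1), so q lies in its Voronoi cell.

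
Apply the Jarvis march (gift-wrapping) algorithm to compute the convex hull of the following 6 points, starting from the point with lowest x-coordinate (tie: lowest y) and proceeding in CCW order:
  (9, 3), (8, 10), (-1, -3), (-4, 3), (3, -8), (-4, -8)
Hull (CCW) = [(-4, -8), (3, -8), (9, 3), (8, 10), (-4, 3)]

Jarvis march: at each step, from the current hull vertex p, select the next vertex q as the point such that every other point lies strictly to the left of (or on) the directed line p → q. (Equivalently: for every other point r, the cross product (q − p) × (r − p) ≥ 0.)
Starting point (lowest x, tie lowest y): (-4, -8). Wrap until returning to start. Resulting hull: (-4, -8), (3, -8), (9, 3), (8, 10), (-4, 3).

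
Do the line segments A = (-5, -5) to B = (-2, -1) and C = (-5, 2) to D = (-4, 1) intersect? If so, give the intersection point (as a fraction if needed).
No (intersection of containing lines falls outside at least one segment)

Parametrize and solve: t = 1, s = 3. At least one of these is outside [0, 1], so the segments do not intersect.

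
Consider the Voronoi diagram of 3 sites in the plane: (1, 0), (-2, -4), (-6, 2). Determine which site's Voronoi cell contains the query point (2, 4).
Nearest site = (1, 0)

The Voronoi cell of site s contains exactly those query points closer to s than to any other site. Compute squared distances from q = (2, 4) to each site:
  (1 − 2)² + (0 − 4)² = 17
  (-6 − 2)² + (2 − 4)² = 68
  (-2 − 2)² + (-4 − 4)² = 80
Minimum is attained by (1, 0), so q lies in its Voronoi cell.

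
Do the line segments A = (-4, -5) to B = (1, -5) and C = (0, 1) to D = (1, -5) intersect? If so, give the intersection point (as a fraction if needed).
Yes; intersection at (1, -5) (t = 1 on AB, s = 1 on CD)

Parametrize AB as A + t(B − A) = (-4 + 5 t, -5 + 0 t) and CD as C + s(D − C) = (0 + 1 s, 1 + -6 s). Solve the linear system for (t, s). Determinant = 30 ≠ 0, so a unique intersection of the containing lines exists. Solution: t = 1, s = 1 — both in [0, 1], so the segments cross. Intersection point: (1, -5).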